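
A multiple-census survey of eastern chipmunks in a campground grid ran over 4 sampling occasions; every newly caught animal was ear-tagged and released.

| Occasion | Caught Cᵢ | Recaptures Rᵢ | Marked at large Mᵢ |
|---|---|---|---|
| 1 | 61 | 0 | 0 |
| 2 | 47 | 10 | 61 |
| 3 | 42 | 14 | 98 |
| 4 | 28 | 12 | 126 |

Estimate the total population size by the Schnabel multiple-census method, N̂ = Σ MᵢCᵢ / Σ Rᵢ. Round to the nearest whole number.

Σ MᵢCᵢ = 0·61 + 61·47 + 98·42 + 126·28 = 0 + 2867 + 4116 + 3528 = 10511
Σ Rᵢ = 0 + 10 + 14 + 12 = 36
N̂ = 10511 / 36 ≈ 292.0 → 292

N ≈ 292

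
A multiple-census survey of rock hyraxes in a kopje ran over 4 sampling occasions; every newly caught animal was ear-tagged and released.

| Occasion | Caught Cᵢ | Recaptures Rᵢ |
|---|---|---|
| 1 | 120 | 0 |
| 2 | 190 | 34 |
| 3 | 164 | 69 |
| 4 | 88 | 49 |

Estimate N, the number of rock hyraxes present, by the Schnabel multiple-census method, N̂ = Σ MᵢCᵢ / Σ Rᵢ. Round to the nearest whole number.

Marked at large before each occasion: Mᵢ = Σⱼ<ᵢ (Cⱼ − Rⱼ) → M1=0, M2=120, M3=276, M4=371
Σ MᵢCᵢ = 0·120 + 120·190 + 276·164 + 371·88 = 0 + 22800 + 45264 + 32648 = 100712
Σ Rᵢ = 0 + 34 + 69 + 49 = 152
N̂ = 100712 / 152 ≈ 662.6 → 663

N ≈ 663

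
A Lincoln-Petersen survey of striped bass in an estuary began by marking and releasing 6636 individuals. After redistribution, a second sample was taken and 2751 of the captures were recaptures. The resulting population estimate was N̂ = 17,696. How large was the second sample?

From N = M·C/R: C = N·R / M = 17696·2751 / 6636 = 48681696 / 6636 = 7336.

C = 7336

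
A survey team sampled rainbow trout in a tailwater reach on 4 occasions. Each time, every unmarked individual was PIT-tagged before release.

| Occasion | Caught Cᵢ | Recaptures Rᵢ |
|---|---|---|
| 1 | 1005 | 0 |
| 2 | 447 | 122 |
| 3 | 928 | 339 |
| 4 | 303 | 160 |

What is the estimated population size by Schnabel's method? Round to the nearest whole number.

Marked at large before each occasion: Mᵢ = Σⱼ<ᵢ (Cⱼ − Rⱼ) → M1=0, M2=1005, M3=1330, M4=1919
Σ MᵢCᵢ = 0·1005 + 1005·447 + 1330·928 + 1919·303 = 0 + 449235 + 1234240 + 581457 = 2264932
Σ Rᵢ = 0 + 122 + 339 + 160 = 621
N̂ = 2264932 / 621 ≈ 3647.2 → 3647

N ≈ 3647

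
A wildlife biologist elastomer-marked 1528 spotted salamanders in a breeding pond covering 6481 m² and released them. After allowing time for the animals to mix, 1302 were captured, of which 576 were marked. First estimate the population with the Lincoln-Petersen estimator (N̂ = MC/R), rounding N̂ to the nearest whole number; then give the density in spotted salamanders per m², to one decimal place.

N̂ = 1528·1302/576 = 1989456/576 ≈ 3453.9 → 3454
Density = N̂ / area = 3454 / 6481 ≈ 0.53 → 0.5 per m²

density ≈ 0.5 spotted salamanders per m²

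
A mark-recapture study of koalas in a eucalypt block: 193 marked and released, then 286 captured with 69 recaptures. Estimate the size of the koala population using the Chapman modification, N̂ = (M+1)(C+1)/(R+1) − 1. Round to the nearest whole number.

N ≈ 794

N̂ = (193+1)(286+1)/(69+1) − 1 = 194·287/70 − 1
= 55678/70 − 1 ≈ 795.4 − 1 ≈ 794.4 → 794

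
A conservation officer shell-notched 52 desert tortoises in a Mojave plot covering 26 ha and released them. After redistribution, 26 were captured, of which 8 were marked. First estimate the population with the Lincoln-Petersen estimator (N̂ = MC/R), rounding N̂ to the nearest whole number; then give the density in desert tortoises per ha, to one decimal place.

density ≈ 6.5 desert tortoises per ha

N̂ = 52·26/8 = 1352/8 = 169
Density = N̂ / area = 169 / 26 ≈ 6.50 → 6.5 per ha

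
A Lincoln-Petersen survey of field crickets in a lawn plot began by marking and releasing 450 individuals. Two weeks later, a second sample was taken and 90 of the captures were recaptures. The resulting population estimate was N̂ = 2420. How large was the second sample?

C = 484

From N = M·C/R: C = N·R / M = 2420·90 / 450 = 217800 / 450 = 484.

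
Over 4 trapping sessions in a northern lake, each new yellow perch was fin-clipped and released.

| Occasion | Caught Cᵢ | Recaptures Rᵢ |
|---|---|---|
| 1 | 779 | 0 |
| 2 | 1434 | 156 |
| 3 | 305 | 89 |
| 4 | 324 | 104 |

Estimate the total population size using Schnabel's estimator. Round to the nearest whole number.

N ≈ 7109

Marked at large before each occasion: Mᵢ = Σⱼ<ᵢ (Cⱼ − Rⱼ) → M1=0, M2=779, M3=2057, M4=2273
Σ MᵢCᵢ = 0·779 + 779·1434 + 2057·305 + 2273·324 = 0 + 1117086 + 627385 + 736452 = 2480923
Σ Rᵢ = 0 + 156 + 89 + 104 = 349
N̂ = 2480923 / 349 ≈ 7108.7 → 7109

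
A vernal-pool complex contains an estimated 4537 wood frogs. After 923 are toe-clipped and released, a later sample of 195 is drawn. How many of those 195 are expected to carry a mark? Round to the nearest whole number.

Expected recaptures E[R] = M·C / N.
E[R] = 923 × 195 / 4537 = 179985 / 4537 ≈ 39.7 → 40

expected recaptures ≈ 40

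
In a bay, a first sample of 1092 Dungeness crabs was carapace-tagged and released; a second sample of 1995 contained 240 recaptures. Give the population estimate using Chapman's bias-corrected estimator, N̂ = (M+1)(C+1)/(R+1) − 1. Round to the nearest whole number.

N̂ = (1092+1)(1995+1)/(240+1) − 1 = 1093·1996/241 − 1
= 2181628/241 − 1 ≈ 9052.4 − 1 ≈ 9051.4 → 9051

N ≈ 9051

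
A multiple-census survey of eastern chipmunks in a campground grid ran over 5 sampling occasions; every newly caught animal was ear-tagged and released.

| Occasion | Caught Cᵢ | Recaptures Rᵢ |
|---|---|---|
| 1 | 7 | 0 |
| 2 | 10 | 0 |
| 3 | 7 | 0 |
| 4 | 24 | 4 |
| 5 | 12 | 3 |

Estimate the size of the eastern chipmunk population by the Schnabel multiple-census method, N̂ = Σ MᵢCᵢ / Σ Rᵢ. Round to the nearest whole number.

Marked at large before each occasion: Mᵢ = Σⱼ<ᵢ (Cⱼ − Rⱼ) → M1=0, M2=7, M3=17, M4=24, M5=44
Σ MᵢCᵢ = 0·7 + 7·10 + 17·7 + 24·24 + 44·12 = 0 + 70 + 119 + 576 + 528 = 1293
Σ Rᵢ = 0 + 0 + 0 + 4 + 3 = 7
N̂ = 1293 / 7 ≈ 184.7 → 185

N ≈ 185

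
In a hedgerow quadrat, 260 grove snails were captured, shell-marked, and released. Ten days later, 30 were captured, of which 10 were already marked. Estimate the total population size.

N = 780

Lincoln-Petersen assumes M/N = R/C, so N = M·C / R.
N = (260 × 30) / 10 = 7800 / 10 = 780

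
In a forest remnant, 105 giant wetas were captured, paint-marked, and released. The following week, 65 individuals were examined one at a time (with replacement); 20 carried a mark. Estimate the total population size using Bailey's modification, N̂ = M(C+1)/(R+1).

N̂ = 105·(65+1)/(20+1) = 105·66/21 = 6930/21 = 330

N = 330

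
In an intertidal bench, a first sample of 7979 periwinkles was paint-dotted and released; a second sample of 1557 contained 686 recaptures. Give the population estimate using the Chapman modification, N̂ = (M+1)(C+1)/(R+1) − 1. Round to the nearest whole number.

N ≈ 18,096

N̂ = (7979+1)(1557+1)/(686+1) − 1 = 7980·1558/687 − 1
= 12432840/687 − 1 ≈ 18097.3 − 1 ≈ 18096.3 → 18096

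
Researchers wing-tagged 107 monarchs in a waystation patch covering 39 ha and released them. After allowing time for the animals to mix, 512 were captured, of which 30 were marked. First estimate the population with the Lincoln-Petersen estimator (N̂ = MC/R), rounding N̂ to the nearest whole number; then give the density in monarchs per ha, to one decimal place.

N̂ = 107·512/30 = 54784/30 ≈ 1826.1 → 1826
Density = N̂ / area = 1826 / 39 ≈ 46.82 → 46.8 per ha

density ≈ 46.8 monarchs per ha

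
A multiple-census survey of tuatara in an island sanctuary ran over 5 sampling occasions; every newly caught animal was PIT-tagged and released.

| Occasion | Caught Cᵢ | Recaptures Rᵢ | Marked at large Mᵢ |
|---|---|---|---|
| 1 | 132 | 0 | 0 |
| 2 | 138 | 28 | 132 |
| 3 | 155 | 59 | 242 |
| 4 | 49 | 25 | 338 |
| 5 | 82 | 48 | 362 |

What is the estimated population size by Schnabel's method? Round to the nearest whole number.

N ≈ 637

Σ MᵢCᵢ = 0·132 + 132·138 + 242·155 + 338·49 + 362·82 = 0 + 18216 + 37510 + 16562 + 29684 = 101972
Σ Rᵢ = 0 + 28 + 59 + 25 + 48 = 160
N̂ = 101972 / 160 ≈ 637.3 → 637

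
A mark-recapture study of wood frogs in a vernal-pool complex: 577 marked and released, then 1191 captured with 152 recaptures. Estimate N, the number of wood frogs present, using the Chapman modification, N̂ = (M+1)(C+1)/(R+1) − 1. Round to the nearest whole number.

N̂ = (577+1)(1191+1)/(152+1) − 1 = 578·1192/153 − 1
= 688976/153 − 1 ≈ 4503.1 − 1 ≈ 4502.1 → 4502

N ≈ 4502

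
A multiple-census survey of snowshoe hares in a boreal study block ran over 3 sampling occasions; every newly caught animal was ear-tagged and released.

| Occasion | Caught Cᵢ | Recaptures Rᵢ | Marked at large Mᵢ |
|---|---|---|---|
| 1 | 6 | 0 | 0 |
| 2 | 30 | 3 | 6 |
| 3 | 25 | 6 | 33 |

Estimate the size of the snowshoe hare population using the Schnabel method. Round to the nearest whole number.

Σ MᵢCᵢ = 0·6 + 6·30 + 33·25 = 0 + 180 + 825 = 1005
Σ Rᵢ = 0 + 3 + 6 = 9
N̂ = 1005 / 9 ≈ 111.7 → 112

N ≈ 112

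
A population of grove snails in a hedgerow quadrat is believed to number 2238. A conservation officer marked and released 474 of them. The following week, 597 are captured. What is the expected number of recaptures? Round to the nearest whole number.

expected recaptures ≈ 126

Expected recaptures E[R] = M·C / N.
E[R] = 474 × 597 / 2238 = 282978 / 2238 ≈ 126.4 → 126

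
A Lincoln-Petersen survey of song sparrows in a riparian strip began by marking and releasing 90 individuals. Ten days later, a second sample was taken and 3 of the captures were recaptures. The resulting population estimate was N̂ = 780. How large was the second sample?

C = 26

From N = M·C/R: C = N·R / M = 780·3 / 90 = 2340 / 90 = 26.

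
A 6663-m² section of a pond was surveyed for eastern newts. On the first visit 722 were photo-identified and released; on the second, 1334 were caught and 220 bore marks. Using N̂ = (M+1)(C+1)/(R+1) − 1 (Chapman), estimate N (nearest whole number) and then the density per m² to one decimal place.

N̂ = 723·1335/221 − 1 = 965205/221 − 1 ≈ 4366.4 → 4366
Density = N̂ / area = 4366 / 6663 ≈ 0.66 → 0.7 per m²

density ≈ 0.7 eastern newts per m²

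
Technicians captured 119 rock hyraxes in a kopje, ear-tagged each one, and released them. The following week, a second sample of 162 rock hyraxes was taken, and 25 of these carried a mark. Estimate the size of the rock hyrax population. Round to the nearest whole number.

Lincoln-Petersen assumes M/N = R/C, so N = M·C / R.
N = (119 × 162) / 25 = 19278 / 25 ≈ 771.1 → 771

N ≈ 771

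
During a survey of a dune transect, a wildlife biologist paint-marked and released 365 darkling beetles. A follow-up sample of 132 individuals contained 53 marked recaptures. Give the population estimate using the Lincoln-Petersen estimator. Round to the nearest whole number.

N ≈ 909

N = (365 × 132) / 53 = 48180 / 53 ≈ 909.1 → 909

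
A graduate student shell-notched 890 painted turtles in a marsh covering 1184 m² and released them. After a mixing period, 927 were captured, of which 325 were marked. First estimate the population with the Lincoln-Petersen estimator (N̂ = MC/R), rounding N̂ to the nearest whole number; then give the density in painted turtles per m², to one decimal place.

N̂ = 890·927/325 = 825030/325 ≈ 2538.6 → 2539
Density = N̂ / area = 2539 / 1184 ≈ 2.14 → 2.1 per m²

density ≈ 2.1 painted turtles per m²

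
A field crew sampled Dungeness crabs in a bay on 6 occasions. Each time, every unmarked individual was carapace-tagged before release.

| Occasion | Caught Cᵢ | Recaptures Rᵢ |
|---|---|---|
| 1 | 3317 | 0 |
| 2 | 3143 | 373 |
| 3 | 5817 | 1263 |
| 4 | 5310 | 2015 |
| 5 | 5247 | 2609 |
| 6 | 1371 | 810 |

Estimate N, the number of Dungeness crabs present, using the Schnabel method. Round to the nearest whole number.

Marked at large before each occasion: Mᵢ = Σⱼ<ᵢ (Cⱼ − Rⱼ) → M1=0, M2=3317, M3=6087, M4=10641, M5=13936, M6=16574
Σ MᵢCᵢ = 0·3317 + 3317·3143 + 6087·5817 + 10641·5310 + 13936·5247 + 16574·1371 = 0 + 10425331 + 35408079 + 56503710 + 73122192 + 22722954 = 198182266
Σ Rᵢ = 0 + 373 + 1263 + 2015 + 2609 + 810 = 7070
N̂ = 198182266 / 7070 ≈ 28031.4 → 28031

N ≈ 28,031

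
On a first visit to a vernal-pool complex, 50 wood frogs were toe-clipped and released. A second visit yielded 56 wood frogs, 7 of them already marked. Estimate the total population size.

Lincoln-Petersen assumes M/N = R/C, so N = M·C / R.
N = (50 × 56) / 7 = 2800 / 7 = 400

N = 400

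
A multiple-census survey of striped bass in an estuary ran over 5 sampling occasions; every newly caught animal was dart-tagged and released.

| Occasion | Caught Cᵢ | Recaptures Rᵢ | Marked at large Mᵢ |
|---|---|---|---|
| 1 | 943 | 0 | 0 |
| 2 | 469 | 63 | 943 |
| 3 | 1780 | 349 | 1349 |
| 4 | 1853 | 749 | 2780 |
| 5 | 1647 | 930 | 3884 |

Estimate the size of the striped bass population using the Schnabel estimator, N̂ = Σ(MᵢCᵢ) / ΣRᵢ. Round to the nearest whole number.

N ≈ 6883

Σ MᵢCᵢ = 0·943 + 943·469 + 1349·1780 + 2780·1853 + 3884·1647 = 0 + 442267 + 2401220 + 5151340 + 6396948 = 14391775
Σ Rᵢ = 0 + 63 + 349 + 749 + 930 = 2091
N̂ = 14391775 / 2091 ≈ 6882.7 → 6883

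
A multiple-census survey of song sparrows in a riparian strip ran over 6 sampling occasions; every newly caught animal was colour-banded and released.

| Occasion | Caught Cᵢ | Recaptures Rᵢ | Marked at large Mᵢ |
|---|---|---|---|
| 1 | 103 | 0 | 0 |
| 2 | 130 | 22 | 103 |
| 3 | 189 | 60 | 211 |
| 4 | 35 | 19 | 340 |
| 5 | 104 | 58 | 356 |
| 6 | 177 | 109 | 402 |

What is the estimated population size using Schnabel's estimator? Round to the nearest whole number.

Σ MᵢCᵢ = 0·103 + 103·130 + 211·189 + 340·35 + 356·104 + 402·177 = 0 + 13390 + 39879 + 11900 + 37024 + 71154 = 173347
Σ Rᵢ = 0 + 22 + 60 + 19 + 58 + 109 = 268
N̂ = 173347 / 268 ≈ 646.8 → 647

N ≈ 647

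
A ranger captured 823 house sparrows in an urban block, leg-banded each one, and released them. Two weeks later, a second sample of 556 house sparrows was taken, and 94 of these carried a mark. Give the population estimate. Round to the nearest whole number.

Lincoln-Petersen assumes M/N = R/C, so N = M·C / R.
N = (823 × 556) / 94 = 457588 / 94 ≈ 4868.0 → 4868

N ≈ 4868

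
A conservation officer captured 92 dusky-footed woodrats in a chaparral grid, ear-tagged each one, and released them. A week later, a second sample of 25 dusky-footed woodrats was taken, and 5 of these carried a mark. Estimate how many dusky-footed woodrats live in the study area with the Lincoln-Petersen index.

N = 460

If marked individuals mix randomly, R/C ≈ M/N, giving N ≈ M·C/R.
N = (92 × 25) / 5 = 2300 / 5 = 460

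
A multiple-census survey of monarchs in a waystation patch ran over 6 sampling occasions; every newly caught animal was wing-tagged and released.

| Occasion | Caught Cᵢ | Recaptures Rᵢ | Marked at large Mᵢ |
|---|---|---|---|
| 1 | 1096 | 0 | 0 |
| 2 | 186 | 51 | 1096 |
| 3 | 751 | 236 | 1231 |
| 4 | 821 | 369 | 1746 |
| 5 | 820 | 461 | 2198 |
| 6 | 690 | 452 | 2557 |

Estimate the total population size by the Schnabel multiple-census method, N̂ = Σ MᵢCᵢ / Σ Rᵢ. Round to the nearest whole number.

Σ MᵢCᵢ = 0·1096 + 1096·186 + 1231·751 + 1746·821 + 2198·820 + 2557·690 = 0 + 203856 + 924481 + 1433466 + 1802360 + 1764330 = 6128493
Σ Rᵢ = 0 + 51 + 236 + 369 + 461 + 452 = 1569
N̂ = 6128493 / 1569 ≈ 3906.0 → 3906

N ≈ 3906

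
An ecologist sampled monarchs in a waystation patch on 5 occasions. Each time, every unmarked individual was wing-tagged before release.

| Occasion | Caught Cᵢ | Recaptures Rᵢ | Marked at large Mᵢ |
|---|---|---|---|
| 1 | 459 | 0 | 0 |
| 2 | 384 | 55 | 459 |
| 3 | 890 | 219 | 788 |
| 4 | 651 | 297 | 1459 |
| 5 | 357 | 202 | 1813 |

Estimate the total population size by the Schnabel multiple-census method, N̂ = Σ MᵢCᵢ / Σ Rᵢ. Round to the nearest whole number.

Σ MᵢCᵢ = 0·459 + 459·384 + 788·890 + 1459·651 + 1813·357 = 0 + 176256 + 701320 + 949809 + 647241 = 2474626
Σ Rᵢ = 0 + 55 + 219 + 297 + 202 = 773
N̂ = 2474626 / 773 ≈ 3201.3 → 3201

N ≈ 3201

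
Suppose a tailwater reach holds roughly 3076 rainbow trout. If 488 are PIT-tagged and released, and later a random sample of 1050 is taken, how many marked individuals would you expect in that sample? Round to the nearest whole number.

The marked fraction of the population is 488/3076, so in a sample of 1050 expect C·(M/N) marked.
E[R] = 488 × 1050 / 3076 = 512400 / 3076 ≈ 166.6 → 167

expected recaptures ≈ 167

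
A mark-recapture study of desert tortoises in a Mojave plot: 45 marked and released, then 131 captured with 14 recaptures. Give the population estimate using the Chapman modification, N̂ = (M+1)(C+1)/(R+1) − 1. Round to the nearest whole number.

N ≈ 404

N̂ = (45+1)(131+1)/(14+1) − 1 = 46·132/15 − 1
= 6072/15 − 1 ≈ 404.8 − 1 ≈ 403.8 → 404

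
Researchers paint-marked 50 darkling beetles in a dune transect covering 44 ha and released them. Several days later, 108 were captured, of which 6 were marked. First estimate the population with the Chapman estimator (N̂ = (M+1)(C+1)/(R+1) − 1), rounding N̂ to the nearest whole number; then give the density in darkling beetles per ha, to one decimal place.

density ≈ 18.0 darkling beetles per ha

N̂ = 51·109/7 − 1 = 5559/7 − 1 ≈ 793.1 → 793
Density = N̂ / area = 793 / 44 ≈ 18.02 → 18.0 per ha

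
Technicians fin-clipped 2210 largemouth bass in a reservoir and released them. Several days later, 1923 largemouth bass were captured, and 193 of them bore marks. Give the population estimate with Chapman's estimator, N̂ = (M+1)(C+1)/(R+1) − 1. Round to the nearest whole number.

N̂ = (2210+1)(1923+1)/(193+1) − 1 = 2211·1924/194 − 1
= 4253964/194 − 1 ≈ 21927.6 − 1 ≈ 21926.6 → 21927

N ≈ 21,927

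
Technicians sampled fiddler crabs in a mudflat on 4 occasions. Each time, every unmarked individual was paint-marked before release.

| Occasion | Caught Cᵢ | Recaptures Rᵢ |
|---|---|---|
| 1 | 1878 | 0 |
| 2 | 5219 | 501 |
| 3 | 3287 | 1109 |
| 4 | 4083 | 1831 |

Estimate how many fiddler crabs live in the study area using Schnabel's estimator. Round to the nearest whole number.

Marked at large before each occasion: Mᵢ = Σⱼ<ᵢ (Cⱼ − Rⱼ) → M1=0, M2=1878, M3=6596, M4=8774
Σ MᵢCᵢ = 0·1878 + 1878·5219 + 6596·3287 + 8774·4083 = 0 + 9801282 + 21681052 + 35824242 = 67306576
Σ Rᵢ = 0 + 501 + 1109 + 1831 = 3441
N̂ = 67306576 / 3441 ≈ 19560.2 → 19560

N ≈ 19,560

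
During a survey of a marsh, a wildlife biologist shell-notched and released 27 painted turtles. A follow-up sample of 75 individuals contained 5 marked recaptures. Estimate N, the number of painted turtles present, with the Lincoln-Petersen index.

N = 405

If marked individuals mix randomly, R/C ≈ M/N, giving N ≈ M·C/R.
N = (27 × 75) / 5 = 2025 / 5 = 405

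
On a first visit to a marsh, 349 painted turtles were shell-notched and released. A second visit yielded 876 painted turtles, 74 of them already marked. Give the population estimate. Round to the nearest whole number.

N ≈ 4131

N = (349 × 876) / 74 = 305724 / 74 ≈ 4131.4 → 4131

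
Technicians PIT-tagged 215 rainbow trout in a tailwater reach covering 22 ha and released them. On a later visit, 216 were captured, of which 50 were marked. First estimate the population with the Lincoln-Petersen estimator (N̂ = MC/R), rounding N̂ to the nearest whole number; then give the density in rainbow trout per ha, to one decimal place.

density ≈ 42.2 rainbow trout per ha

N̂ = 215·216/50 = 46440/50 ≈ 928.8 → 929
Density = N̂ / area = 929 / 22 ≈ 42.23 → 42.2 per ha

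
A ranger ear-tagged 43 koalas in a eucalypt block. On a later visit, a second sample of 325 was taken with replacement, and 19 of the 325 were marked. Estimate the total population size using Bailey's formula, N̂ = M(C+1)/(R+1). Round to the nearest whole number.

N ≈ 701

N̂ = 43·(325+1)/(19+1) = 43·326/20 = 14018/20 ≈ 700.9 → 701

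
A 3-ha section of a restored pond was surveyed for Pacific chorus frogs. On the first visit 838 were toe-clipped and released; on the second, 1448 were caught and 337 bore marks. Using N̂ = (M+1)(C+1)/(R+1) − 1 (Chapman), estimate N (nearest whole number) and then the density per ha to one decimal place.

density ≈ 1198.7 Pacific chorus frogs per ha

N̂ = 839·1449/338 − 1 = 1215711/338 − 1 ≈ 3595.8 → 3596
Density = N̂ / area = 3596 / 3 ≈ 1198.67 → 1198.7 per ha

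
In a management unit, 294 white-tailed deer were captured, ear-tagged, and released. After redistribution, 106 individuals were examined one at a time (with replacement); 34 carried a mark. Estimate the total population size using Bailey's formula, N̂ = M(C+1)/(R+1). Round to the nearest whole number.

N ≈ 899

N̂ = 294·(106+1)/(34+1) = 294·107/35 = 31458/35 ≈ 898.8 → 899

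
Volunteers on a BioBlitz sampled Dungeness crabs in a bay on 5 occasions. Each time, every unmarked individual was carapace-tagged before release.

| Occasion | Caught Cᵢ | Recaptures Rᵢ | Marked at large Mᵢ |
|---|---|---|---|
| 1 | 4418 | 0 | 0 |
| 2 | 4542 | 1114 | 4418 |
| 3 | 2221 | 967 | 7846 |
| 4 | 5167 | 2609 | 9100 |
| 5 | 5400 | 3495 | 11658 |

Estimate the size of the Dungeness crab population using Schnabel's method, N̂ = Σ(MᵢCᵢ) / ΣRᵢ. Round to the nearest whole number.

Σ MᵢCᵢ = 0·4418 + 4418·4542 + 7846·2221 + 9100·5167 + 11658·5400 = 0 + 20066556 + 17425966 + 47019700 + 62953200 = 147465422
Σ Rᵢ = 0 + 1114 + 967 + 2609 + 3495 = 8185
N̂ = 147465422 / 8185 ≈ 18016.5 → 18017

N ≈ 18,017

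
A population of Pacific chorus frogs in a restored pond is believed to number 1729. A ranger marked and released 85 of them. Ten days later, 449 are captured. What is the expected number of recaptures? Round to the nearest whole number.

expected recaptures ≈ 22

Expected recaptures E[R] = M·C / N.
E[R] = 85 × 449 / 1729 = 38165 / 1729 ≈ 22.1 → 22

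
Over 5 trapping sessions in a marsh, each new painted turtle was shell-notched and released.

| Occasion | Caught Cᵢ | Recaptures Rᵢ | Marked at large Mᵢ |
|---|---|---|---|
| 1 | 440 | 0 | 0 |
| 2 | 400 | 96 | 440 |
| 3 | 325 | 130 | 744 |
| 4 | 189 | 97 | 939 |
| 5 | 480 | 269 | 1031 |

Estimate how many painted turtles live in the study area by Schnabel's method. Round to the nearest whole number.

Σ MᵢCᵢ = 0·440 + 440·400 + 744·325 + 939·189 + 1031·480 = 0 + 176000 + 241800 + 177471 + 494880 = 1090151
Σ Rᵢ = 0 + 96 + 130 + 97 + 269 = 592
N̂ = 1090151 / 592 ≈ 1841.47 → 1841

N ≈ 1841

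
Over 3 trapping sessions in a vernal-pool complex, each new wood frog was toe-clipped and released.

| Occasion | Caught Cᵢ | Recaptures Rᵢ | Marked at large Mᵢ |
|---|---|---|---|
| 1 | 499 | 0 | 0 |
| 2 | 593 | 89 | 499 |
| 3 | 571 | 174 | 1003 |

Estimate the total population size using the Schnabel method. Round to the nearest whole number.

Σ MᵢCᵢ = 0·499 + 499·593 + 1003·571 = 0 + 295907 + 572713 = 868620
Σ Rᵢ = 0 + 89 + 174 = 263
N̂ = 868620 / 263 ≈ 3302.7 → 3303

N ≈ 3303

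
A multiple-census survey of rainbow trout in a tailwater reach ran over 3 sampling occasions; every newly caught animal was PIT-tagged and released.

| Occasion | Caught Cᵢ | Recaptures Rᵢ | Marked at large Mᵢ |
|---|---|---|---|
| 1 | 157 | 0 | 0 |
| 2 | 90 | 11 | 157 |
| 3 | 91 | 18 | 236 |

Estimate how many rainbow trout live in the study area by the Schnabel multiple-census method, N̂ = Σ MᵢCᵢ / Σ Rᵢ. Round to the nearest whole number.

Σ MᵢCᵢ = 0·157 + 157·90 + 236·91 = 0 + 14130 + 21476 = 35606
Σ Rᵢ = 0 + 11 + 18 = 29
N̂ = 35606 / 29 ≈ 1227.8 → 1228

N ≈ 1228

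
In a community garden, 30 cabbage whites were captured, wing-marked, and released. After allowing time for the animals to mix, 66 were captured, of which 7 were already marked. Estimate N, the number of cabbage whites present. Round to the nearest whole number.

The marked fraction in the recapture sample should equal the marked fraction in the population: 7/66 = 30/N.
N = (30 × 66) / 7 = 1980 / 7 ≈ 282.9 → 283

N ≈ 283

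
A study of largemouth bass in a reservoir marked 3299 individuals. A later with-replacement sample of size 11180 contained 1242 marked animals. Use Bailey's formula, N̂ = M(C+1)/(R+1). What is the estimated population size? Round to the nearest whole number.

N̂ = 3299·(11180+1)/(1242+1) = 3299·11181/1243 = 36886119/1243 ≈ 29675.1 → 29675

N ≈ 29,675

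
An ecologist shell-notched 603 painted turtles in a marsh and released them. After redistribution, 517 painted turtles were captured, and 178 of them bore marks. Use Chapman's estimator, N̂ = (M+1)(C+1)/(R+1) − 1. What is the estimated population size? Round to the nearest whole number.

N ≈ 1747

N̂ = (603+1)(517+1)/(178+1) − 1 = 604·518/179 − 1
= 312872/179 − 1 ≈ 1747.9 − 1 ≈ 1746.9 → 1747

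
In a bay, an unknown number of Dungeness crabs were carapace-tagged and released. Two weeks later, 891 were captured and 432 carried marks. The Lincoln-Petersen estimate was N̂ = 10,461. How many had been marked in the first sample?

M = 5072

From N = M·C/R: M = N·R / C = 10461·432 / 891 = 4519152 / 891 = 5072.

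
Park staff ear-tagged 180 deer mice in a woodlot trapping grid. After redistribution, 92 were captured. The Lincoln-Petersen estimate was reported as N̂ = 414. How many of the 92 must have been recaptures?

R = 40

From N = M·C/R: R = M·C / N = 180·92 / 414 = 16560 / 414 = 40.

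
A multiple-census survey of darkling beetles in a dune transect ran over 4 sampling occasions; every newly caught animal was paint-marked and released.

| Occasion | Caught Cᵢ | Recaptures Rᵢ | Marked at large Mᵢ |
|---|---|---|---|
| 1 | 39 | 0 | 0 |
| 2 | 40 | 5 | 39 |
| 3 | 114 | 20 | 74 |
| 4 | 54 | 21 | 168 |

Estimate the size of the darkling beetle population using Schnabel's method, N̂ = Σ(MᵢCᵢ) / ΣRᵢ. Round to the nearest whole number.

N ≈ 415

Σ MᵢCᵢ = 0·39 + 39·40 + 74·114 + 168·54 = 0 + 1560 + 8436 + 9072 = 19068
Σ Rᵢ = 0 + 5 + 20 + 21 = 46
N̂ = 19068 / 46 ≈ 414.5 → 415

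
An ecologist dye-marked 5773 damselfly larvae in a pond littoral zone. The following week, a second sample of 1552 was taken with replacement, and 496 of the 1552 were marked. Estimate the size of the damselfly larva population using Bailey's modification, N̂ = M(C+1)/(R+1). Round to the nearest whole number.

N̂ = 5773·(1552+1)/(496+1) = 5773·1553/497 = 8965469/497 ≈ 18039.2 → 18039

N ≈ 18,039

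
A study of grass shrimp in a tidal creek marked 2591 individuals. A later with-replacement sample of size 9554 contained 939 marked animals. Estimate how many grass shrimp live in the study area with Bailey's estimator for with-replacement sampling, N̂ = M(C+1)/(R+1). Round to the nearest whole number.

N̂ = 2591·(9554+1)/(939+1) = 2591·9555/940 = 24757005/940 ≈ 26337.2 → 26337

N ≈ 26,337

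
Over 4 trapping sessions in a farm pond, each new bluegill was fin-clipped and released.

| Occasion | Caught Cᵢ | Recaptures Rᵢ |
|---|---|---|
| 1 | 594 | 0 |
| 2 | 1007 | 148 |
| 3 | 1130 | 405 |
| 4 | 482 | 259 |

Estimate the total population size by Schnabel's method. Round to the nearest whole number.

Marked at large before each occasion: Mᵢ = Σⱼ<ᵢ (Cⱼ − Rⱼ) → M1=0, M2=594, M3=1453, M4=2178
Σ MᵢCᵢ = 0·594 + 594·1007 + 1453·1130 + 2178·482 = 0 + 598158 + 1641890 + 1049796 = 3289844
Σ Rᵢ = 0 + 148 + 405 + 259 = 812
N̂ = 3289844 / 812 ≈ 4051.5 → 4052

N ≈ 4052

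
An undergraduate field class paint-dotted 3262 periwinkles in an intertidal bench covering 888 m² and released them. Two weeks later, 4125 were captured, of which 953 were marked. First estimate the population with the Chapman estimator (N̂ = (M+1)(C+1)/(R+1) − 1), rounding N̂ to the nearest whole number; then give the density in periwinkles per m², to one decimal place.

N̂ = 3263·4126/954 − 1 = 13463138/954 − 1 ≈ 14111.3 → 14111
Density = N̂ / area = 14111 / 888 ≈ 15.89 → 15.9 per m²

density ≈ 15.9 periwinkles per m²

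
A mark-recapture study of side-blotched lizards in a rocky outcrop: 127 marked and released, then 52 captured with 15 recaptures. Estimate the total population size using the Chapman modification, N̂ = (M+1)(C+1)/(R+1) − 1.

N̂ = (127+1)(52+1)/(15+1) − 1 = 128·53/16 − 1
= 6784/16 − 1 = 424 − 1 = 423

N = 423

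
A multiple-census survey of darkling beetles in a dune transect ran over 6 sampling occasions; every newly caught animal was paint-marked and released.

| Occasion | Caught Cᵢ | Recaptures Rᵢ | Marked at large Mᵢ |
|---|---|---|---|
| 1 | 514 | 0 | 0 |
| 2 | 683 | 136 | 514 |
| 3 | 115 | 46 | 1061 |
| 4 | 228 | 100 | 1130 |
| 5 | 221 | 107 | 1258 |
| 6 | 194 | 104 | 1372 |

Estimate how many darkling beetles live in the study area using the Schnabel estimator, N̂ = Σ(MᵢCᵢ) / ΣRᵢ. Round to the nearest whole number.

N ≈ 2586

Σ MᵢCᵢ = 0·514 + 514·683 + 1061·115 + 1130·228 + 1258·221 + 1372·194 = 0 + 351062 + 122015 + 257640 + 278018 + 266168 = 1274903
Σ Rᵢ = 0 + 136 + 46 + 100 + 107 + 104 = 493
N̂ = 1274903 / 493 ≈ 2586.0 → 2586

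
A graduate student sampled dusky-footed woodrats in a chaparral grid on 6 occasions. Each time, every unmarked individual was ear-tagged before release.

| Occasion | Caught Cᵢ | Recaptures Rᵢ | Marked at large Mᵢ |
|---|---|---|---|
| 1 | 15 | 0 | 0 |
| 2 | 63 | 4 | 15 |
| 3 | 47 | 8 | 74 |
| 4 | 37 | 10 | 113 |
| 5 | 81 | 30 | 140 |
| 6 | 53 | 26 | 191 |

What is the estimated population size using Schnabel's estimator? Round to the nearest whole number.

Σ MᵢCᵢ = 0·15 + 15·63 + 74·47 + 113·37 + 140·81 + 191·53 = 0 + 945 + 3478 + 4181 + 11340 + 10123 = 30067
Σ Rᵢ = 0 + 4 + 8 + 10 + 30 + 26 = 78
N̂ = 30067 / 78 ≈ 385.47 → 385

N ≈ 385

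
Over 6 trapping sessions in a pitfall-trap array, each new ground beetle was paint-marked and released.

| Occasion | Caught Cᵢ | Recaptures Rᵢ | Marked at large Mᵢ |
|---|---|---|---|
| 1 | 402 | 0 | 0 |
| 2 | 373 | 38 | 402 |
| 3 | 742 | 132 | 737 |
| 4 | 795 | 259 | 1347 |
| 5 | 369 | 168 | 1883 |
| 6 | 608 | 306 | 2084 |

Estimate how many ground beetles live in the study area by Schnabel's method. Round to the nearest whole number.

Σ MᵢCᵢ = 0·402 + 402·373 + 737·742 + 1347·795 + 1883·369 + 2084·608 = 0 + 149946 + 546854 + 1070865 + 694827 + 1267072 = 3729564
Σ Rᵢ = 0 + 38 + 132 + 259 + 168 + 306 = 903
N̂ = 3729564 / 903 ≈ 4130.2 → 4130

N ≈ 4130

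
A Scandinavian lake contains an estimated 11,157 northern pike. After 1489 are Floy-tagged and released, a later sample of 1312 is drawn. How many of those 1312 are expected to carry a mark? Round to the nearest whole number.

The marked fraction of the population is 1489/11157, so in a sample of 1312 expect C·(M/N) marked.
E[R] = 1489 × 1312 / 11157 = 1953568 / 11157 ≈ 175.1 → 175

expected recaptures ≈ 175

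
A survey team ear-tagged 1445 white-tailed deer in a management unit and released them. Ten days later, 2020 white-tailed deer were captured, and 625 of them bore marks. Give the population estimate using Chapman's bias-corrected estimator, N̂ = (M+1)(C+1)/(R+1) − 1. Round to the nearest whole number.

N̂ = (1445+1)(2020+1)/(625+1) − 1 = 1446·2021/626 − 1
= 2922366/626 − 1 ≈ 4668.3 − 1 ≈ 4667.3 → 4667

N ≈ 4667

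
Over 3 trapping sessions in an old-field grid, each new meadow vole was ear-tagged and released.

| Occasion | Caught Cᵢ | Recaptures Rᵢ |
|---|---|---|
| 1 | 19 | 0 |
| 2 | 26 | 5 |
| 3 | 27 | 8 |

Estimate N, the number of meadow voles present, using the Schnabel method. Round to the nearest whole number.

N ≈ 121

Marked at large before each occasion: Mᵢ = Σⱼ<ᵢ (Cⱼ − Rⱼ) → M1=0, M2=19, M3=40
Σ MᵢCᵢ = 0·19 + 19·26 + 40·27 = 0 + 494 + 1080 = 1574
Σ Rᵢ = 0 + 5 + 8 = 13
N̂ = 1574 / 13 ≈ 121.1 → 121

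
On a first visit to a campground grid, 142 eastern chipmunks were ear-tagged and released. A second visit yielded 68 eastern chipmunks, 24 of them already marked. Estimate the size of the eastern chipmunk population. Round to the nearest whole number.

N = (142 × 68) / 24 = 9656 / 24 ≈ 402.3 → 402

N ≈ 402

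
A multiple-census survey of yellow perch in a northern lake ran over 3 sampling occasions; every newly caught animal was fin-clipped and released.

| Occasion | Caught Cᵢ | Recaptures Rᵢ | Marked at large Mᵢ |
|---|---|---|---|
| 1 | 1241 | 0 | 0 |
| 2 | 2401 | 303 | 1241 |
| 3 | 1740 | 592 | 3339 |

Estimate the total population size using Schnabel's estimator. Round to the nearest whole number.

Σ MᵢCᵢ = 0·1241 + 1241·2401 + 3339·1740 = 0 + 2979641 + 5809860 = 8789501
Σ Rᵢ = 0 + 303 + 592 = 895
N̂ = 8789501 / 895 ≈ 9820.7 → 9821

N ≈ 9821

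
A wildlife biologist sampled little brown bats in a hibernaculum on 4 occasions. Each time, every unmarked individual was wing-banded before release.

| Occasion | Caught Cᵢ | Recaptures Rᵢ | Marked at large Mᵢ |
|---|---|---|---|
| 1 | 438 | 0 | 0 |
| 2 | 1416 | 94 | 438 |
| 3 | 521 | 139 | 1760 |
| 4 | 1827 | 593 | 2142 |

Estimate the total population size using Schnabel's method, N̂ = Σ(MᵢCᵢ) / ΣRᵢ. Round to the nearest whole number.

Σ MᵢCᵢ = 0·438 + 438·1416 + 1760·521 + 2142·1827 = 0 + 620208 + 916960 + 3913434 = 5450602
Σ Rᵢ = 0 + 94 + 139 + 593 = 826
N̂ = 5450602 / 826 ≈ 6598.8 → 6599

N ≈ 6599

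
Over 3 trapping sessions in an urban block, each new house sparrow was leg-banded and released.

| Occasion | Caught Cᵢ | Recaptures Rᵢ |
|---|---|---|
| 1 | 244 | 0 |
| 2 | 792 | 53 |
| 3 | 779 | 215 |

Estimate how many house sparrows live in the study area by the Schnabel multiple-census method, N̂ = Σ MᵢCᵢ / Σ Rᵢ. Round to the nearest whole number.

N ≈ 3578

Marked at large before each occasion: Mᵢ = Σⱼ<ᵢ (Cⱼ − Rⱼ) → M1=0, M2=244, M3=983
Σ MᵢCᵢ = 0·244 + 244·792 + 983·779 = 0 + 193248 + 765757 = 959005
Σ Rᵢ = 0 + 53 + 215 = 268
N̂ = 959005 / 268 ≈ 3578.4 → 3578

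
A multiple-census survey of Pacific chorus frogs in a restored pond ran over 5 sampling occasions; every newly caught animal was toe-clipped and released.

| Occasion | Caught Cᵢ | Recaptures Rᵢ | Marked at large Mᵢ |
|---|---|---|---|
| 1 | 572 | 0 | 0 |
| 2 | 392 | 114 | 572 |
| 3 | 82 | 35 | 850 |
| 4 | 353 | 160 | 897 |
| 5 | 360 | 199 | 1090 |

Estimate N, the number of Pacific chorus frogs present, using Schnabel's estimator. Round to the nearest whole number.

N ≈ 1974

Σ MᵢCᵢ = 0·572 + 572·392 + 850·82 + 897·353 + 1090·360 = 0 + 224224 + 69700 + 316641 + 392400 = 1002965
Σ Rᵢ = 0 + 114 + 35 + 160 + 199 = 508
N̂ = 1002965 / 508 ≈ 1974.3 → 1974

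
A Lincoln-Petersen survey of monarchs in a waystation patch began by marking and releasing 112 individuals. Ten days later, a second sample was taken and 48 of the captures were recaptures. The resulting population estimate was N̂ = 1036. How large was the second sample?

C = 444

From N = M·C/R: C = N·R / M = 1036·48 / 112 = 49728 / 112 = 444.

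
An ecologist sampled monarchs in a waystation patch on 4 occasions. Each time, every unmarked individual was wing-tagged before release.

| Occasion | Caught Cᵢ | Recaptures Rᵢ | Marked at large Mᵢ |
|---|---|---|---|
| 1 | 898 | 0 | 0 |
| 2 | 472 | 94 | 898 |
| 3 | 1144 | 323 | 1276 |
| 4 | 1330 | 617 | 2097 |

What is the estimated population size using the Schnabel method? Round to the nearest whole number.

Σ MᵢCᵢ = 0·898 + 898·472 + 1276·1144 + 2097·1330 = 0 + 423856 + 1459744 + 2789010 = 4672610
Σ Rᵢ = 0 + 94 + 323 + 617 = 1034
N̂ = 4672610 / 1034 ≈ 4519.0 → 4519

N ≈ 4519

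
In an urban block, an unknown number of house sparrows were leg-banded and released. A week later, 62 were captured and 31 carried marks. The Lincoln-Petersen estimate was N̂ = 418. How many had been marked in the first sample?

From N = M·C/R: M = N·R / C = 418·31 / 62 = 12958 / 62 = 209.

M = 209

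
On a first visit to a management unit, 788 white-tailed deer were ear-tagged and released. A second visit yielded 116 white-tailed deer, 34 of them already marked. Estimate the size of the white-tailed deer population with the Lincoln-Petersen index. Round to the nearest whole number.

The marked fraction in the recapture sample should equal the marked fraction in the population: 34/116 = 788/N.
N = (788 × 116) / 34 = 91408 / 34 ≈ 2688.47 → 2688

N ≈ 2688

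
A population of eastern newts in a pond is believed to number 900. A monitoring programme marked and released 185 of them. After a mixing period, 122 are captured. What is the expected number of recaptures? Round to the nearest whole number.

The marked fraction of the population is 185/900, so in a sample of 122 expect C·(M/N) marked.
E[R] = 185 × 122 / 900 = 22570 / 900 ≈ 25.1 → 25

expected recaptures ≈ 25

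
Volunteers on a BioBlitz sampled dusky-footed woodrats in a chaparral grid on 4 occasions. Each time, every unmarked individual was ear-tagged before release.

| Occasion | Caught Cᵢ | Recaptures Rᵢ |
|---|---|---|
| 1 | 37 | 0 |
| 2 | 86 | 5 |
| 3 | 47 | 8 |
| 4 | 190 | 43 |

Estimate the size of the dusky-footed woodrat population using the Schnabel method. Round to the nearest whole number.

N ≈ 689

Marked at large before each occasion: Mᵢ = Σⱼ<ᵢ (Cⱼ − Rⱼ) → M1=0, M2=37, M3=118, M4=157
Σ MᵢCᵢ = 0·37 + 37·86 + 118·47 + 157·190 = 0 + 3182 + 5546 + 29830 = 38558
Σ Rᵢ = 0 + 5 + 8 + 43 = 56
N̂ = 38558 / 56 ≈ 688.5 → 689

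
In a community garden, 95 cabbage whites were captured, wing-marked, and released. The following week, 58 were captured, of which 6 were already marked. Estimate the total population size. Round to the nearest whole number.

The marked fraction in the recapture sample should equal the marked fraction in the population: 6/58 = 95/N.
N = (95 × 58) / 6 = 5510 / 6 ≈ 918.3 → 918

N ≈ 918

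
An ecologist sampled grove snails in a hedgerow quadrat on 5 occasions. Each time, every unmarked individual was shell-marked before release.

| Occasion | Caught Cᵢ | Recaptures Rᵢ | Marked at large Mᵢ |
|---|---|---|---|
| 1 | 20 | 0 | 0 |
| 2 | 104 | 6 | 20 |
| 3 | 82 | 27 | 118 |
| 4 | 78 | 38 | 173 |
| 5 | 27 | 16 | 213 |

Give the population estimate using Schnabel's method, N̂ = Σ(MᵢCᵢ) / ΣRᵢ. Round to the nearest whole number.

N ≈ 356

Σ MᵢCᵢ = 0·20 + 20·104 + 118·82 + 173·78 + 213·27 = 0 + 2080 + 9676 + 13494 + 5751 = 31001
Σ Rᵢ = 0 + 6 + 27 + 38 + 16 = 87
N̂ = 31001 / 87 ≈ 356.3 → 356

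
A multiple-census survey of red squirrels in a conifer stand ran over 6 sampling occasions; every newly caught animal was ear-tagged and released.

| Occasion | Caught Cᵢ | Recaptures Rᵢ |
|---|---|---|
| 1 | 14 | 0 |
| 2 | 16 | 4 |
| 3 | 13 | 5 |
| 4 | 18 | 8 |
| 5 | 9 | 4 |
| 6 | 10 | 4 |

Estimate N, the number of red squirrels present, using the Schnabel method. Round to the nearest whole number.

N ≈ 82

Marked at large before each occasion: Mᵢ = Σⱼ<ᵢ (Cⱼ − Rⱼ) → M1=0, M2=14, M3=26, M4=34, M5=44, M6=49
Σ MᵢCᵢ = 0·14 + 14·16 + 26·13 + 34·18 + 44·9 + 49·10 = 0 + 224 + 338 + 612 + 396 + 490 = 2060
Σ Rᵢ = 0 + 4 + 5 + 8 + 4 + 4 = 25
N̂ = 2060 / 25 ≈ 82.4 → 82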